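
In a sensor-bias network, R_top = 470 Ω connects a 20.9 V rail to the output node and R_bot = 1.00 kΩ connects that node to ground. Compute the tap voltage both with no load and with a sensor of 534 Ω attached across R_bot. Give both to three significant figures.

Open-circuit: V = 20.9 × 1000/(470 + 1000) = 14.2 V.
With the load, R_bot becomes R_bot‖R_L = 348.1 Ω, so V = 20.9 × 348.1/818.1 = 8.89 V.

Unloaded: 14.2 V; loaded: 8.89 V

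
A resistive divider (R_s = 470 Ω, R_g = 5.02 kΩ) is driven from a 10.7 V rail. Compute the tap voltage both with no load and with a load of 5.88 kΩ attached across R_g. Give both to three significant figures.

Open-circuit: V = 10.7 × 5020/(470 + 5020) = 9.78 V.
With the load, R_g becomes R_g‖R_L = 2708 Ω, so V = 10.7 × 2708/3178 = 9.12 V.

Unloaded: 9.78 V; loaded: 9.12 V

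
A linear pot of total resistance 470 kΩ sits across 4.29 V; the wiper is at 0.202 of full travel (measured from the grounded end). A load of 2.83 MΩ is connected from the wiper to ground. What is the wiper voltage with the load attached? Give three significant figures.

The wiper splits the pot into (1−α)R = 375.1 kΩ above and αR = 94.94 kΩ below.
Lower section ‖ load = 91.86 kΩ.
V_wiper = 4.29 × 91.86/(375.1 + 91.86) = 0.844 V.

V ≈ 0.844 V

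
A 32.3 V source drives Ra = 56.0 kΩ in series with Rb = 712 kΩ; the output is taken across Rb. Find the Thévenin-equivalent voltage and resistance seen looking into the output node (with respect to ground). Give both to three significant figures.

V_th = 29.9 V, R_th = 51.9 kΩ

V_th is the open-circuit tap voltage: 32.3 × 712/(56.0 + 712) = 29.9 V.
With the supply zeroed, Ra and Rb appear in parallel from the tap: R_th = Ra‖Rb = (56.0 × 712)/768.0 = 51.9 kΩ.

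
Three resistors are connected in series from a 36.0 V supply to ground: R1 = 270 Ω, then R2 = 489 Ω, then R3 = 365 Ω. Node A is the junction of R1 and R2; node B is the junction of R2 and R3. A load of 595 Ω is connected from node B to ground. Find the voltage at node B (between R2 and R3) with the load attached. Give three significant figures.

V ≈ 8.27 V

At node B, R3 is in parallel with the load: R3‖R_L = 226.2 Ω.
Below node A the resistance is R2 + (R3‖R_L) = 715.2 Ω, so V_A = 36.0 × 715.2/985.2 = 26.13 V.
Then V_B = V_A × (R3‖R_L)/(R2 + R3‖R_L) = 26.13 × 226.2/715.2 = 8.27 V.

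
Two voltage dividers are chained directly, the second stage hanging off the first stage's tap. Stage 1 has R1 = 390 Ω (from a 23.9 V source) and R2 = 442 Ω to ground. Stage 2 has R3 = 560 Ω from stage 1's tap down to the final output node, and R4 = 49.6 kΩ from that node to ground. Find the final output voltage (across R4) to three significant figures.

Stage 2 presents R3+R4 = 50160 Ω as a load on stage 1's tap.
Stage 1's lower leg becomes R2‖(R3+R4) = 438.1 Ω, so V_mid = 23.9 × 438.1/828.1 = 12.64 V.
Stage 2 is itself unloaded: V_out = V_mid × R4/(R3+R4) = 12.64 × 49600/50160 = 12.5 V.

V_out ≈ 12.5 V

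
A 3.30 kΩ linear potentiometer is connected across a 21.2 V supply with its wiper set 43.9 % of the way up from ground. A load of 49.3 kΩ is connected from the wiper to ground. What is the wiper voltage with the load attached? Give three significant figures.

The wiper splits the pot into (1−α)R = 1.851 kΩ above and αR = 1.449 kΩ below.
Lower section ‖ load = 1.407 kΩ.
V_wiper = 21.2 × 1.407/(1.851 + 1.407) = 9.16 V.

V ≈ 9.16 V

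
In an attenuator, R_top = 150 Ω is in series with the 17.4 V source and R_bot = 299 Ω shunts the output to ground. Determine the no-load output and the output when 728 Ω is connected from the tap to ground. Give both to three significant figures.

Unloaded: 11.6 V; loaded: 10.2 V

Open-circuit: V = 17.4 × 299/(150 + 299) = 11.6 V.
With the load, R_bot becomes R_bot‖R_L = 211.9 Ω, so V = 17.4 × 211.9/361.9 = 10.2 V.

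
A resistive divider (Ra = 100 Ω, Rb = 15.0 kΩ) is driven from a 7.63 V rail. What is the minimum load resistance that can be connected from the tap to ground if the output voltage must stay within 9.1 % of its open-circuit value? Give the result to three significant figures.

Output resistance R_th = Ra‖Rb = (100 × 15000)/15100 = 99.34 Ω.
The fractional drop is R_th/(R_th + R_L); requiring this ≤ 0.0910 gives R_L ≥ R_th(1/0.0910 − 1) = 99.34 × 9.989 = 992 Ω.

R_L(min) ≈ 992 Ω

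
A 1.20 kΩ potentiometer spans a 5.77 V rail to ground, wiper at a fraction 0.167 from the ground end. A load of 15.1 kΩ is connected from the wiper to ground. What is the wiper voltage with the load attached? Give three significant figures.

The wiper splits the pot into (1−α)R = 999.6 Ω above and αR = 200.4 Ω below.
Lower section ‖ load = 197.8 Ω.
V_wiper = 5.77 × 197.8/(999.6 + 197.8) = 0.953 V.

V ≈ 0.953 V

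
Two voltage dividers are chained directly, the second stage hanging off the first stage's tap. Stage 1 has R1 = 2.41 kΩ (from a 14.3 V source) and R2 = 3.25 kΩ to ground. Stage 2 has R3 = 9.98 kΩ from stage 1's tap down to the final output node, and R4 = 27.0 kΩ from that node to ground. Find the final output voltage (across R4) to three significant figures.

Stage 2 presents R3+R4 = 36.98 kΩ as a load on stage 1's tap.
Stage 1's lower leg becomes R2‖(R3+R4) = 2.987 kΩ, so V_mid = 14.3 × 2.987/5.397 = 7.915 V.
Stage 2 is itself unloaded: V_out = V_mid × R4/(R3+R4) = 7.915 × 27.0/36.98 = 5.78 V.

V_out ≈ 5.78 V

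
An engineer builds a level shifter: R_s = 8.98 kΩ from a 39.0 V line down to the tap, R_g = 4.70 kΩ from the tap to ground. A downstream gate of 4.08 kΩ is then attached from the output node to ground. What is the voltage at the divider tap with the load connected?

V_out ≈ 7.63 V

The load sits in parallel with R_g: R_g‖R_L = (4.70 × 4.08) / (4.70 + 4.08) = 2.184 kΩ.
V_out = 39.0 × 2.184 / (8.98 + 2.184) = 39.0 × 2.184/11.16 = 7.63 V.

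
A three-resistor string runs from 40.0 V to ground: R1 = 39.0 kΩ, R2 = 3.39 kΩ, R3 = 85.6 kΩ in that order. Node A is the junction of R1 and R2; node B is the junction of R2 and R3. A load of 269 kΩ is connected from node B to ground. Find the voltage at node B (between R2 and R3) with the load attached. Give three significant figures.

V ≈ 24.2 V

At node B, R3 is in parallel with the load: R3‖R_L = 64.94 kΩ.
Below node A the resistance is R2 + (R3‖R_L) = 68.33 kΩ, so V_A = 40.0 × 68.33/107.3 = 25.46 V.
Then V_B = V_A × (R3‖R_L)/(R2 + R3‖R_L) = 25.46 × 64.94/68.33 = 24.2 V.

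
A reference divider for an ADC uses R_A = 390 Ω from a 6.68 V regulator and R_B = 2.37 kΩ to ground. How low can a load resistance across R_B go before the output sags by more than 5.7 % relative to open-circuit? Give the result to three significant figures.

Output resistance R_th = R_A‖R_B = (390 × 2370)/2760 = 334.9 Ω.
The fractional drop is R_th/(R_th + R_L); requiring this ≤ 0.0570 gives R_L ≥ R_th(1/0.0570 − 1) = 334.9 × 16.54 = 5.54 kΩ.

R_L(min) ≈ 5.54 kΩ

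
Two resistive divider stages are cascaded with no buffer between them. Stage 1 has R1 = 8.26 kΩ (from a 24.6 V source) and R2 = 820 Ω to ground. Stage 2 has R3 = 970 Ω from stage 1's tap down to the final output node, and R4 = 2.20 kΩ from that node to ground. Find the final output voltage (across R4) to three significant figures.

V_out ≈ 1.25 V

Stage 2 presents R3+R4 = 3170 Ω as a load on stage 1's tap.
Stage 1's lower leg becomes R2‖(R3+R4) = 651.5 Ω, so V_mid = 24.6 × 651.5/8911 = 1.798 V.
Stage 2 is itself unloaded: V_out = V_mid × R4/(R3+R4) = 1.798 × 2200/3170 = 1.25 V.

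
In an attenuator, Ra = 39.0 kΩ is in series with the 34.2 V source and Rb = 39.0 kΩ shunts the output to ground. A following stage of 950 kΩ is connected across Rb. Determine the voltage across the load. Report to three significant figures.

V_out ≈ 16.8 V

The load sits in parallel with Rb: Rb‖R_L = (39.0 × 950) / (39.0 + 950) = 37.46 kΩ.
V_out = 34.2 × 37.46 / (39.0 + 37.46) = 34.2 × 37.46/76.46 = 16.8 V.
(Unloaded it would have been 17.1 V.)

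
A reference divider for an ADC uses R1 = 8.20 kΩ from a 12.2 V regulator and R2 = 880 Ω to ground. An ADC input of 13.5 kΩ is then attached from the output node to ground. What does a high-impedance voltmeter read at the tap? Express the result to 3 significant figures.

V_out ≈ 1.12 V

The load sits in parallel with R2: R2‖R_L = (880 × 13500) / (880 + 13500) = 826.1 Ω.
V_out = 12.2 × 826.1 / (8200 + 826.1) = 12.2 × 826.1/9026 = 1.12 V.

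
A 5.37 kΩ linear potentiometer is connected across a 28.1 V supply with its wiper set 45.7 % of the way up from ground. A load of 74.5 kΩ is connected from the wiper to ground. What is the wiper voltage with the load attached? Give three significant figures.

The wiper splits the pot into (1−α)R = 2.916 kΩ above and αR = 2.454 kΩ below.
Lower section ‖ load = 2.376 kΩ.
V_wiper = 28.1 × 2.376/(2.916 + 2.376) = 12.6 V.

V ≈ 12.6 V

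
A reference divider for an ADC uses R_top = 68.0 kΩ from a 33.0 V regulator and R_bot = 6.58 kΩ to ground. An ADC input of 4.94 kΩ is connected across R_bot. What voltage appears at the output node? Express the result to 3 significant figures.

The load sits in parallel with R_bot: R_bot‖R_L = (6.58 × 4.94) / (6.58 + 4.94) = 2.822 kΩ.
V_out = 33.0 × 2.822 / (68.0 + 2.822) = 33.0 × 2.822/70.82 = 1.31 V.

V_out ≈ 1.31 V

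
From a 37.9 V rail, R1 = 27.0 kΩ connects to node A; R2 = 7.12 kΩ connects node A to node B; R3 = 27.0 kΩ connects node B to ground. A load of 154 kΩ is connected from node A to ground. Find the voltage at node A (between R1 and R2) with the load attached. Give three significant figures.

V ≈ 19.3 V

Below node A the series string R2+R3 = 34.12 kΩ sits in parallel with the 154 kΩ load: 27.93 kΩ.
V_A = 37.9 × 27.93/(27.0 + 27.93) = 19.3 V.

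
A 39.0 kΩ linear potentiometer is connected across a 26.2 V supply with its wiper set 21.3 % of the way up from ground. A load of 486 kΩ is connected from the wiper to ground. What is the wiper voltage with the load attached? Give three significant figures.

The wiper splits the pot into (1−α)R = 30.69 kΩ above and αR = 8.307 kΩ below.
Lower section ‖ load = 8.167 kΩ.
V_wiper = 26.2 × 8.167/(30.69 + 8.167) = 5.51 V.

V ≈ 5.51 V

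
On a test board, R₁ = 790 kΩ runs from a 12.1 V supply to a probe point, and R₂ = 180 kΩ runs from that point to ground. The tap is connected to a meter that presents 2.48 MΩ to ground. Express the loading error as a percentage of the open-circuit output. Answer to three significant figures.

5.58 %

The divider's output (Thévenin) resistance is R₁‖R₂ = 146.6 kΩ.
Fractional drop under load = R_th/(R_th + R_L) = 146.6 / (146.6 + 2480) = 0.05581.
So the output falls by 5.58 %.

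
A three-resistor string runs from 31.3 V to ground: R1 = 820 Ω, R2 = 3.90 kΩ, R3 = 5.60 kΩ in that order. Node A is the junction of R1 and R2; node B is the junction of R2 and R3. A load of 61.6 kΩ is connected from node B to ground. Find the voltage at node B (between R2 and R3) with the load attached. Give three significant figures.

At node B, R3 is in parallel with the load: R3‖R_L = 5133 Ω.
Below node A the resistance is R2 + (R3‖R_L) = 9033 Ω, so V_A = 31.3 × 9033/9853 = 28.70 V.
Then V_B = V_A × (R3‖R_L)/(R2 + R3‖R_L) = 28.70 × 5133/9033 = 16.3 V.

V ≈ 16.3 V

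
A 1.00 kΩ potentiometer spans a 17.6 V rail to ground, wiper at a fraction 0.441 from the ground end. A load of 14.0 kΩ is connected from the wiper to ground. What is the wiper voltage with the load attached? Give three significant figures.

V ≈ 7.63 V

The wiper splits the pot into (1−α)R = 559.0 Ω above and αR = 441.0 Ω below.
Lower section ‖ load = 427.5 Ω.
V_wiper = 17.6 × 427.5/(559.0 + 427.5) = 7.63 V.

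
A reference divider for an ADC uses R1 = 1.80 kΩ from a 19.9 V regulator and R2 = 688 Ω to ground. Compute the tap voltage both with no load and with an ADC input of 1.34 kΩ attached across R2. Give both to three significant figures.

Open-circuit: V = 19.9 × 688/(1800 + 688) = 5.50 V.
With the load, R2 becomes R2‖R_L = 454.6 Ω, so V = 19.9 × 454.6/2255 = 4.01 V.

Unloaded: 5.50 V; loaded: 4.01 V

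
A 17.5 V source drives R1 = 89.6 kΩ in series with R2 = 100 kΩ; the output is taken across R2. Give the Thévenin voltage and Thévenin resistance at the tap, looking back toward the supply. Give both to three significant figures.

V_th is the open-circuit tap voltage: 17.5 × 100/(89.6 + 100) = 9.23 V.
With the supply zeroed, R1 and R2 appear in parallel from the tap: R_th = R1‖R2 = (89.6 × 100)/189.6 = 47.3 kΩ.

V_th = 9.23 V, R_th = 47.3 kΩ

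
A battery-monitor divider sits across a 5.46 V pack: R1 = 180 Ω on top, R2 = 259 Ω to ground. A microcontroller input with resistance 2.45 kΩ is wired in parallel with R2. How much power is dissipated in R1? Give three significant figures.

P ≈ 31.3 mW

Total resistance from the source is R1 + (R2‖R_L) = 414.2 Ω, so I = 5.46/414.2 Ω = 13.18 mA.
P = I²·R1 = (13.18 mA)² × 180 Ω = 31.3 mW.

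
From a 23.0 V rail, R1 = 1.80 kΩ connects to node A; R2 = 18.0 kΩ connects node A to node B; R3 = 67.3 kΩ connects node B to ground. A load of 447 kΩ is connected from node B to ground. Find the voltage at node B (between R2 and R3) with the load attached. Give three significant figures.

V ≈ 17.2 V

At node B, R3 is in parallel with the load: R3‖R_L = 58.49 kΩ.
Below node A the resistance is R2 + (R3‖R_L) = 76.49 kΩ, so V_A = 23.0 × 76.49/78.29 = 22.47 V.
Then V_B = V_A × (R3‖R_L)/(R2 + R3‖R_L) = 22.47 × 58.49/76.49 = 17.2 V.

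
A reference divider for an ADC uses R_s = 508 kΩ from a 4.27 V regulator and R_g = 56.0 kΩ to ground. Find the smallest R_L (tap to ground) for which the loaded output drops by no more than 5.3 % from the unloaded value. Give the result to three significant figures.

R_L(min) ≈ 901 kΩ

Output resistance R_th = R_s‖R_g = (508 × 56.0)/564.0 = 50.44 kΩ.
The fractional drop is R_th/(R_th + R_L); requiring this ≤ 0.0530 gives R_L ≥ R_th(1/0.0530 − 1) = 50.44 × 17.87 = 901 kΩ.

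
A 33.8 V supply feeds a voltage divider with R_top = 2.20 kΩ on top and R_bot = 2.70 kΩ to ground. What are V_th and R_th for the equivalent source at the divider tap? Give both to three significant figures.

V_th is the open-circuit tap voltage: 33.8 × 2.70/(2.20 + 2.70) = 18.6 V.
With the supply zeroed, R_top and R_bot appear in parallel from the tap: R_th = R_top‖R_bot = (2.20 × 2.70)/4.900 = 1.21 kΩ.

V_th = 18.6 V, R_th = 1.21 kΩ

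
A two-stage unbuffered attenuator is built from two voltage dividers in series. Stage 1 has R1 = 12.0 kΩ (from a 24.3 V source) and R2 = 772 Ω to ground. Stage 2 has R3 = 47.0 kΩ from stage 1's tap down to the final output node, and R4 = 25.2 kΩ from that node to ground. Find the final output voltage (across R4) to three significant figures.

V_out ≈ 0.508 V

Stage 2 presents R3+R4 = 72200 Ω as a load on stage 1's tap.
Stage 1's lower leg becomes R2‖(R3+R4) = 763.8 Ω, so V_mid = 24.3 × 763.8/12760 = 1.454 V.
Stage 2 is itself unloaded: V_out = V_mid × R4/(R3+R4) = 1.454 × 25200/72200 = 0.508 V.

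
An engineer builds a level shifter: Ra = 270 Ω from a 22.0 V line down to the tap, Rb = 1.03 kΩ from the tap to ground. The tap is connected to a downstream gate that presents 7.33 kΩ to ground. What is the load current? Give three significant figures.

Rb‖R_L = 903.1 Ω; V_out = 22.0 × 903.1/1173 = 16.94 V.
I_L = V_out / R_L = 16.94 / 7.33 kΩ = 2.31 mA.

I_L ≈ 2.31 mA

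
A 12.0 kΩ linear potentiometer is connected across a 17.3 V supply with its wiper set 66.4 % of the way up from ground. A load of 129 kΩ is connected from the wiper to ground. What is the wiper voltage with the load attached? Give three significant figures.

V ≈ 11.3 V

The wiper splits the pot into (1−α)R = 4.032 kΩ above and αR = 7.968 kΩ below.
Lower section ‖ load = 7.504 kΩ.
V_wiper = 17.3 × 7.504/(4.032 + 7.504) = 11.3 V.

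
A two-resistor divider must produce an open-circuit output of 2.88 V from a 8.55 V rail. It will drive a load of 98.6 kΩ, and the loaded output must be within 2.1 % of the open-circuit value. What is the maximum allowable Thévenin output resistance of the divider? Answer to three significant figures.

R_th ≤ 2.12 kΩ

Loading drop = R_th/(R_th + R_L) ≤ 0.0210, so R_th ≤ R_L · ε/(1−ε) = 98.6 kΩ × 0.0210/0.9790 = 2.12 kΩ.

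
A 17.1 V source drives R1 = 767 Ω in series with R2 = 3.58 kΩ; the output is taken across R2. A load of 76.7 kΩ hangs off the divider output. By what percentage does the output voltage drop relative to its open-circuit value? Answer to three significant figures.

The divider's output (Thévenin) resistance is R1‖R2 = 631.7 Ω.
Fractional drop under load = R_th/(R_th + R_L) = 631.7 / (631.7 + 76700) = 0.008168.
So the output falls by 0.817 %.

0.817 %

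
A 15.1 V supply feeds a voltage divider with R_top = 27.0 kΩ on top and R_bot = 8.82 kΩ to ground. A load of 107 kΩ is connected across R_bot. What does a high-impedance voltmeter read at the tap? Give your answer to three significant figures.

The load sits in parallel with R_bot: R_bot‖R_L = (8.82 × 107) / (8.82 + 107) = 8.148 kΩ.
V_out = 15.1 × 8.148 / (27.0 + 8.148) = 15.1 × 8.148/35.15 = 3.50 V.

V_out ≈ 3.50 V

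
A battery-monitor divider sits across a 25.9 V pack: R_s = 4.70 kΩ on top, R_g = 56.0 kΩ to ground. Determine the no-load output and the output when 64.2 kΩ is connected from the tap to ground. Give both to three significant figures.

Unloaded: 23.9 V; loaded: 22.4 V

Open-circuit: V = 25.9 × 56.0/(4.70 + 56.0) = 23.9 V.
With the load, R_g becomes R_g‖R_L = 29.91 kΩ, so V = 25.9 × 29.91/34.61 = 22.4 V.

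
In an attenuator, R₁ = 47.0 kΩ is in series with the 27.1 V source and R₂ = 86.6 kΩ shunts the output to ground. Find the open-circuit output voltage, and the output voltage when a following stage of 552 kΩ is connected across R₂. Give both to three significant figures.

Unloaded: 17.6 V; loaded: 16.6 V

Open-circuit: V = 27.1 × 86.6/(47.0 + 86.6) = 17.6 V.
With the load, R₂ becomes R₂‖R_L = 74.86 kΩ, so V = 27.1 × 74.86/121.9 = 16.6 V.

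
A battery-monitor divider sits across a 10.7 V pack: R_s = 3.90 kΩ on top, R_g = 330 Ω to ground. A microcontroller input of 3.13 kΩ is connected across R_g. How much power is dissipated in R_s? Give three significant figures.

Total resistance from the source is R_s + (R_g‖R_L) = 4199 Ω, so I = 10.7/4199 Ω = 2.549 mA.
P = I²·R_s = (2.549 mA)² × 3.90 kΩ = 25.3 mW.

P ≈ 25.3 mW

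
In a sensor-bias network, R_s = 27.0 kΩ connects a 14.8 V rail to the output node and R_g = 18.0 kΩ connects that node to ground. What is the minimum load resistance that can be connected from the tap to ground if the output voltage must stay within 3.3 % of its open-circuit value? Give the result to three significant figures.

Output resistance R_th = R_s‖R_g = (27.0 × 18.0)/45.00 = 10.80 kΩ.
The fractional drop is R_th/(R_th + R_L); requiring this ≤ 0.0330 gives R_L ≥ R_th(1/0.0330 − 1) = 10.80 × 29.30 = 316 kΩ.

R_L(min) ≈ 316 kΩ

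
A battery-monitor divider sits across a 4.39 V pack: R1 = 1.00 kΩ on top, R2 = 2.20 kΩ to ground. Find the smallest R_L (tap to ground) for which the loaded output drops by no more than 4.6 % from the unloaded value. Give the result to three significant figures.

R_L(min) ≈ 14.3 kΩ

Output resistance R_th = R1‖R2 = (1000 × 2200)/3200 = 687.5 Ω.
The fractional drop is R_th/(R_th + R_L); requiring this ≤ 0.0460 gives R_L ≥ R_th(1/0.0460 − 1) = 687.5 × 20.74 = 14.3 kΩ.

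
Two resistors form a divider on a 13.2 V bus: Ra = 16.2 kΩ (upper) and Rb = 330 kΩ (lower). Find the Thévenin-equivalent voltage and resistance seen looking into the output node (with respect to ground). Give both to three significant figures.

V_th is the open-circuit tap voltage: 13.2 × 330/(16.2 + 330) = 12.6 V.
With the supply zeroed, Ra and Rb appear in parallel from the tap: R_th = Ra‖Rb = (16.2 × 330)/346.2 = 15.4 kΩ.

V_th = 12.6 V, R_th = 15.4 kΩ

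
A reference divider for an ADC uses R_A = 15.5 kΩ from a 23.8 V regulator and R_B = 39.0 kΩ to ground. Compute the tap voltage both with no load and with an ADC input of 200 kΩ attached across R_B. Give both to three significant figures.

Unloaded: 17.0 V; loaded: 16.1 V

Open-circuit: V = 23.8 × 39.0/(15.5 + 39.0) = 17.0 V.
With the load, R_B becomes R_B‖R_L = 32.64 kΩ, so V = 23.8 × 32.64/48.14 = 16.1 V.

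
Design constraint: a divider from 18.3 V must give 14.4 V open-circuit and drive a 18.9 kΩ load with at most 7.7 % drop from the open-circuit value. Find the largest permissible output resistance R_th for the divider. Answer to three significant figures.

R_th ≤ 1.58 kΩ

Loading drop = R_th/(R_th + R_L) ≤ 0.0770, so R_th ≤ R_L · ε/(1−ε) = 18.9 kΩ × 0.0770/0.9230 = 1.58 kΩ.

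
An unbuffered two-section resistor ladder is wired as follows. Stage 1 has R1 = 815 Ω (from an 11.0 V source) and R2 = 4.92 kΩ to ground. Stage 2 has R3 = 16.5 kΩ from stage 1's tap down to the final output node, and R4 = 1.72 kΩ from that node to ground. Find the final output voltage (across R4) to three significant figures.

V_out ≈ 0.858 V

Stage 2 presents R3+R4 = 18220 Ω as a load on stage 1's tap.
Stage 1's lower leg becomes R2‖(R3+R4) = 3874 Ω, so V_mid = 11.0 × 3874/4689 = 9.088 V.
Stage 2 is itself unloaded: V_out = V_mid × R4/(R3+R4) = 9.088 × 1720/18220 = 0.858 V.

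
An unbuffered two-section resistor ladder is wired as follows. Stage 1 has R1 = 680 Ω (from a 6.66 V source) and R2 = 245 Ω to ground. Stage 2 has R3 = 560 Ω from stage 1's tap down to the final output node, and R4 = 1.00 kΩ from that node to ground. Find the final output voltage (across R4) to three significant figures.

V_out ≈ 1.01 V

Stage 2 presents R3+R4 = 1560 Ω as a load on stage 1's tap.
Stage 1's lower leg becomes R2‖(R3+R4) = 211.7 Ω, so V_mid = 6.66 × 211.7/891.7 = 1.581 V.
Stage 2 is itself unloaded: V_out = V_mid × R4/(R3+R4) = 1.581 × 1000/1560 = 1.01 V.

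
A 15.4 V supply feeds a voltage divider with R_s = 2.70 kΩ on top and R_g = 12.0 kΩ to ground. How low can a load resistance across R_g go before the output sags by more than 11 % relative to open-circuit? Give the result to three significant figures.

Output resistance R_th = R_s‖R_g = (2.70 × 12.0)/14.70 = 2.204 kΩ.
The fractional drop is R_th/(R_th + R_L); requiring this ≤ 0.110 gives R_L ≥ R_th(1/0.110 − 1) = 2.204 × 8.091 = 17.8 kΩ.

R_L(min) ≈ 17.8 kΩ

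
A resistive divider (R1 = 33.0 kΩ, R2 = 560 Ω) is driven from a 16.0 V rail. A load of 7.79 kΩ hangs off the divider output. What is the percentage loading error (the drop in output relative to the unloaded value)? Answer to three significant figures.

6.60 %

The divider's output (Thévenin) resistance is R1‖R2 = 550.7 Ω.
Fractional drop under load = R_th/(R_th + R_L) = 550.7 / (550.7 + 7790) = 0.06602.
So the output falls by 6.60 %.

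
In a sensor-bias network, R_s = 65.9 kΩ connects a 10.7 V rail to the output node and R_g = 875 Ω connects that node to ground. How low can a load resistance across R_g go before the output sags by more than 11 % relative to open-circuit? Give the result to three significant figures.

R_L(min) ≈ 6.99 kΩ

Output resistance R_th = R_s‖R_g = (65900 × 875)/66780 = 863.5 Ω.
The fractional drop is R_th/(R_th + R_L); requiring this ≤ 0.110 gives R_L ≥ R_th(1/0.110 − 1) = 863.5 × 8.091 = 6.99 kΩ.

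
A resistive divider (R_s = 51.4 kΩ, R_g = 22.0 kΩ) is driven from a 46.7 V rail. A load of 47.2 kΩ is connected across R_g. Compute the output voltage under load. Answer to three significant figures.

The load sits in parallel with R_g: R_g‖R_L = (22.0 × 47.2) / (22.0 + 47.2) = 15.01 kΩ.
V_out = 46.7 × 15.01 / (51.4 + 15.01) = 46.7 × 15.01/66.41 = 10.6 V.

V_out ≈ 10.6 V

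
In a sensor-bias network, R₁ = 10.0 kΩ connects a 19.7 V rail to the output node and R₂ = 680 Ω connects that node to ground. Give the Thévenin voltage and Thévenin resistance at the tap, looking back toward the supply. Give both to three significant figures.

V_th = 1.25 V, R_th = 637 Ω

V_th is the open-circuit tap voltage: 19.7 × 680/(10000 + 680) = 1.25 V.
With the supply zeroed, R₁ and R₂ appear in parallel from the tap: R_th = R₁‖R₂ = (10000 × 680)/10680 = 637 Ω.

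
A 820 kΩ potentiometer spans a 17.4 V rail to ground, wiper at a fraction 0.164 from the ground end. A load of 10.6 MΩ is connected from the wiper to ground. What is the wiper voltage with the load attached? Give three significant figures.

The wiper splits the pot into (1−α)R = 685.5 kΩ above and αR = 134.5 kΩ below.
Lower section ‖ load = 132.8 kΩ.
V_wiper = 17.4 × 132.8/(685.5 + 132.8) = 2.82 V.

V ≈ 2.82 V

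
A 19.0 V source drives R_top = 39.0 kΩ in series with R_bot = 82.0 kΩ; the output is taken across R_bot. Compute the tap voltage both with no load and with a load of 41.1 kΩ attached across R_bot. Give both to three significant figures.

Open-circuit: V = 19.0 × 82.0/(39.0 + 82.0) = 12.9 V.
With the load, R_bot becomes R_bot‖R_L = 27.38 kΩ, so V = 19.0 × 27.38/66.38 = 7.84 V.

Unloaded: 12.9 V; loaded: 7.84 V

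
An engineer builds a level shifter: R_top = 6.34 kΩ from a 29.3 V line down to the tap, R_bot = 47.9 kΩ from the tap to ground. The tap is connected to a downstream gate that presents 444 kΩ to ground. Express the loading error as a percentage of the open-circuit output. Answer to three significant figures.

The divider's output (Thévenin) resistance is R_top‖R_bot = 5.599 kΩ.
Fractional drop under load = R_th/(R_th + R_L) = 5.599 / (5.599 + 444) = 0.01245.
So the output falls by 1.25 %.

1.25 %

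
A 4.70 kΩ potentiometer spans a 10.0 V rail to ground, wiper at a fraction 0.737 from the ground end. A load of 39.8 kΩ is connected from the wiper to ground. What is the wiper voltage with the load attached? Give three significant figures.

V ≈ 7.21 V

The wiper splits the pot into (1−α)R = 1.236 kΩ above and αR = 3.464 kΩ below.
Lower section ‖ load = 3.187 kΩ.
V_wiper = 10.0 × 3.187/(1.236 + 3.187) = 7.21 V.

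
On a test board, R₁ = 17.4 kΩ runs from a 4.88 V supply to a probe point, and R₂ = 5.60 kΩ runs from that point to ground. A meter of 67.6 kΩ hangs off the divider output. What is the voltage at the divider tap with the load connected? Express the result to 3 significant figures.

The load sits in parallel with R₂: R₂‖R_L = (5.60 × 67.6) / (5.60 + 67.6) = 5.172 kΩ.
V_out = 4.88 × 5.172 / (17.4 + 5.172) = 4.88 × 5.172/22.57 = 1.12 V.

V_out ≈ 1.12 V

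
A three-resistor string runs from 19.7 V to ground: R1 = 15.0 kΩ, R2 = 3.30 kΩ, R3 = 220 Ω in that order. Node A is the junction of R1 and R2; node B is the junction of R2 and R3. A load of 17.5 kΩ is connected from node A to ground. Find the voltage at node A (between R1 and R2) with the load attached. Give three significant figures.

Below node A the series string R2+R3 = 3520 Ω sits in parallel with the 17500 Ω load: 2931 Ω.
V_A = 19.7 × 2931/(15000 + 2931) = 3.22 V.

V ≈ 3.22 V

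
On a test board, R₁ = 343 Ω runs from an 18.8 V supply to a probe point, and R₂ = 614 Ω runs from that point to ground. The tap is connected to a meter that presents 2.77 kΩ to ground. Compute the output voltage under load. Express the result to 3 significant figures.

V_out ≈ 11.2 V

The load sits in parallel with R₂: R₂‖R_L = (614 × 2770) / (614 + 2770) = 502.6 Ω.
V_out = 18.8 × 502.6 / (343 + 502.6) = 18.8 × 502.6/845.6 = 11.2 V.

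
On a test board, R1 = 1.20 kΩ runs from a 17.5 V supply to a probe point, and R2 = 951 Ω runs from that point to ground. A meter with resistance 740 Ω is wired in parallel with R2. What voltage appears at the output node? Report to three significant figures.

The load sits in parallel with R2: R2‖R_L = (951 × 740) / (951 + 740) = 416.2 Ω.
V_out = 17.5 × 416.2 / (1200 + 416.2) = 17.5 × 416.2/1616 = 4.51 V.
(Unloaded it would have been 7.74 V.)

V_out ≈ 4.51 V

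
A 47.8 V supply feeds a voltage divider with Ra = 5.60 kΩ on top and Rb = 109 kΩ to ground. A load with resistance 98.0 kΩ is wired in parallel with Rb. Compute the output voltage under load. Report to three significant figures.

V_out ≈ 43.1 V

The load sits in parallel with Rb: Rb‖R_L = (109 × 98.0) / (109 + 98.0) = 51.60 kΩ.
V_out = 47.8 × 51.60 / (5.60 + 51.60) = 47.8 × 51.60/57.20 = 43.1 V.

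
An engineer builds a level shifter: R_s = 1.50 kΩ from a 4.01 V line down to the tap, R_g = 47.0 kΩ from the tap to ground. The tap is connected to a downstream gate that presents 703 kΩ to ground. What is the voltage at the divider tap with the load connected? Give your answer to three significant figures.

The load sits in parallel with R_g: R_g‖R_L = (47.0 × 703) / (47.0 + 703) = 44.05 kΩ.
V_out = 4.01 × 44.05 / (1.50 + 44.05) = 4.01 × 44.05/45.55 = 3.88 V.
(Unloaded it would have been 3.89 V.)

V_out ≈ 3.88 V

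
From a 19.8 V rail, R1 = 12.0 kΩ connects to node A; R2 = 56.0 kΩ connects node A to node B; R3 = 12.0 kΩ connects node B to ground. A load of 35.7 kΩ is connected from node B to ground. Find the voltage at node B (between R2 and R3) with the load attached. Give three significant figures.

V ≈ 2.31 V

At node B, R3 is in parallel with the load: R3‖R_L = 8.981 kΩ.
Below node A the resistance is R2 + (R3‖R_L) = 64.98 kΩ, so V_A = 19.8 × 64.98/76.98 = 16.71 V.
Then V_B = V_A × (R3‖R_L)/(R2 + R3‖R_L) = 16.71 × 8.981/64.98 = 2.31 V.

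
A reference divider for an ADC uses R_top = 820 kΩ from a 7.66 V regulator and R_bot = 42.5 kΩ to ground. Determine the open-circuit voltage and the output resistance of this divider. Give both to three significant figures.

V_th is the open-circuit tap voltage: 7.66 × 42.5/(820 + 42.5) = 0.377 V.
With the supply zeroed, R_top and R_bot appear in parallel from the tap: R_th = R_top‖R_bot = (820 × 42.5)/862.5 = 40.4 kΩ.

V_th = 0.377 V, R_th = 40.4 kΩ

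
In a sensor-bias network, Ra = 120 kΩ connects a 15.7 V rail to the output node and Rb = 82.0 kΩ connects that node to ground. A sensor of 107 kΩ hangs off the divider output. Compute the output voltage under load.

V_out ≈ 4.38 V

The load sits in parallel with Rb: Rb‖R_L = (82.0 × 107) / (82.0 + 107) = 46.42 kΩ.
V_out = 15.7 × 46.42 / (120 + 46.42) = 15.7 × 46.42/166.4 = 4.38 V.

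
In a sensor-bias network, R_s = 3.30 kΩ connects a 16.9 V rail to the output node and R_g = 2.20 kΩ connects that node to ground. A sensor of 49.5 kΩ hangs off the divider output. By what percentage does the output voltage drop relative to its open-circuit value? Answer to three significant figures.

The divider's output (Thévenin) resistance is R_s‖R_g = 1.320 kΩ.
Fractional drop under load = R_th/(R_th + R_L) = 1.320 / (1.320 + 49.5) = 0.02597.
So the output falls by 2.60 %.

2.60 %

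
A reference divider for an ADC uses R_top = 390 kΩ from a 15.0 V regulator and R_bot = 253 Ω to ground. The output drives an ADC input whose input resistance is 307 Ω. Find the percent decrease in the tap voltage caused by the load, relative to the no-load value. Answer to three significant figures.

The divider's output (Thévenin) resistance is R_top‖R_bot = 252.8 Ω.
Fractional drop under load = R_th/(R_th + R_L) = 252.8 / (252.8 + 307) = 0.4516.
So the output falls by 45.2 %.

45.2 %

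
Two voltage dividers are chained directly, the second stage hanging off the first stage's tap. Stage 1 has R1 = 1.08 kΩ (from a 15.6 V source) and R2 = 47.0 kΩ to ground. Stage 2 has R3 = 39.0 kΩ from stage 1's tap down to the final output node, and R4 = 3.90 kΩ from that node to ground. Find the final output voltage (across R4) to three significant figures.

V_out ≈ 1.35 V

Stage 2 presents R3+R4 = 42.90 kΩ as a load on stage 1's tap.
Stage 1's lower leg becomes R2‖(R3+R4) = 22.43 kΩ, so V_mid = 15.6 × 22.43/23.51 = 14.88 V.
Stage 2 is itself unloaded: V_out = V_mid × R4/(R3+R4) = 14.88 × 3.90/42.90 = 1.35 V.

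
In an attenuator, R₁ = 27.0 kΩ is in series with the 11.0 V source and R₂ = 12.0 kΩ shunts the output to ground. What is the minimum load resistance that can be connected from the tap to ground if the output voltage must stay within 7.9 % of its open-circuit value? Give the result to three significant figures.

R_L(min) ≈ 96.9 kΩ

Output resistance R_th = R₁‖R₂ = (27.0 × 12.0)/39.00 = 8.308 kΩ.
The fractional drop is R_th/(R_th + R_L); requiring this ≤ 0.0790 gives R_L ≥ R_th(1/0.0790 − 1) = 8.308 × 11.66 = 96.9 kΩ.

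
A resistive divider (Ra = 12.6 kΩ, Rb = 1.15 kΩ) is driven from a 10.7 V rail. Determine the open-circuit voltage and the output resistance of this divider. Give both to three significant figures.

V_th = 0.895 V, R_th = 1.05 kΩ

V_th is the open-circuit tap voltage: 10.7 × 1.15/(12.6 + 1.15) = 0.895 V.
With the supply zeroed, Ra and Rb appear in parallel from the tap: R_th = Ra‖Rb = (12.6 × 1.15)/13.75 = 1.05 kΩ.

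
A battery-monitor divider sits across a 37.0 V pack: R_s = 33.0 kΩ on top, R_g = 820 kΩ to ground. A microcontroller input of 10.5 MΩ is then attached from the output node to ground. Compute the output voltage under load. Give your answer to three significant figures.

The load sits in parallel with R_g: R_g‖R_L = (820 × 10500) / (820 + 10500) = 760.6 kΩ.
V_out = 37.0 × 760.6 / (33.0 + 760.6) = 37.0 × 760.6/793.6 = 35.5 V.

V_out ≈ 35.5 V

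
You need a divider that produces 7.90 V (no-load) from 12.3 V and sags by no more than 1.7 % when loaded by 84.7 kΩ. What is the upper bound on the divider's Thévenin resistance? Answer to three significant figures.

R_th ≤ 1.46 kΩ

Loading drop = R_th/(R_th + R_L) ≤ 0.0170, so R_th ≤ R_L · ε/(1−ε) = 84.7 kΩ × 0.0170/0.9830 = 1.46 kΩ.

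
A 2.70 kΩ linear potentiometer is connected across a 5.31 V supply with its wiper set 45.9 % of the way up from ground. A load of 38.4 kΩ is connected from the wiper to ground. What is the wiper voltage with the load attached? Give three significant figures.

V ≈ 2.40 V

The wiper splits the pot into (1−α)R = 1.461 kΩ above and αR = 1.239 kΩ below.
Lower section ‖ load = 1.201 kΩ.
V_wiper = 5.31 × 1.201/(1.461 + 1.201) = 2.40 V.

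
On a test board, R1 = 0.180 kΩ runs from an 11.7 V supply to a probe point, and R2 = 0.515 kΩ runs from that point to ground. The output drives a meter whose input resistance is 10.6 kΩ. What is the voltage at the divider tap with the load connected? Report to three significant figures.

V_out ≈ 8.56 V

The load sits in parallel with R2: R2‖R_L = (515 × 10600) / (515 + 10600) = 491.1 Ω.
V_out = 11.7 × 491.1 / (180 + 491.1) = 11.7 × 491.1/671.1 = 8.56 V.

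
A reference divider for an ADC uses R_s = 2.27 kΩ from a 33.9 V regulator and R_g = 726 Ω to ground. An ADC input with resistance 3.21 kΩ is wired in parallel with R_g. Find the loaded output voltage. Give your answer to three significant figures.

The load sits in parallel with R_g: R_g‖R_L = (726 × 3210) / (726 + 3210) = 592.1 Ω.
V_out = 33.9 × 592.1 / (2270 + 592.1) = 33.9 × 592.1/2862 = 7.01 V.

V_out ≈ 7.01 V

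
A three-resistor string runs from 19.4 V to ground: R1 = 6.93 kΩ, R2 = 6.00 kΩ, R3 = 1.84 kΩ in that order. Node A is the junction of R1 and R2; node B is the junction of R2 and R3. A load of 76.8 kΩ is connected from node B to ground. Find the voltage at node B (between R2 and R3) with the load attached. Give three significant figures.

V ≈ 2.37 V

At node B, R3 is in parallel with the load: R3‖R_L = 1.797 kΩ.
Below node A the resistance is R2 + (R3‖R_L) = 7.797 kΩ, so V_A = 19.4 × 7.797/14.73 = 10.27 V.
Then V_B = V_A × (R3‖R_L)/(R2 + R3‖R_L) = 10.27 × 1.797/7.797 = 2.37 V.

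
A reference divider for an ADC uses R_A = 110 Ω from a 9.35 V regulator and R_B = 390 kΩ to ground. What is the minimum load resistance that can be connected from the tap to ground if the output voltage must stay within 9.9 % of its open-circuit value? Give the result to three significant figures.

Output resistance R_th = R_A‖R_B = (110 × 390000)/390100 = 110.0 Ω.
The fractional drop is R_th/(R_th + R_L); requiring this ≤ 0.0990 gives R_L ≥ R_th(1/0.0990 − 1) = 110.0 × 9.101 = 1.00 kΩ.

R_L(min) ≈ 1.00 kΩ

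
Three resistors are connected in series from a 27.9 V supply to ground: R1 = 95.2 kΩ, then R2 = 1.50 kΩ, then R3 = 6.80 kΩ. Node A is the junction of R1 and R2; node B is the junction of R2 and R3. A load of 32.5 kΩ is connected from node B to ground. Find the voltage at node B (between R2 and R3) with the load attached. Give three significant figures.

V ≈ 1.53 V

At node B, R3 is in parallel with the load: R3‖R_L = 5.623 kΩ.
Below node A the resistance is R2 + (R3‖R_L) = 7.123 kΩ, so V_A = 27.9 × 7.123/102.3 = 1.942 V.
Then V_B = V_A × (R3‖R_L)/(R2 + R3‖R_L) = 1.942 × 5.623/7.123 = 1.53 V.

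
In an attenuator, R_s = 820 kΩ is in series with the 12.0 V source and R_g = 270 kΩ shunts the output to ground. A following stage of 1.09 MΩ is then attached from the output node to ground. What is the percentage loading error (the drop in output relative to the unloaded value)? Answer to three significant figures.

Unloaded V = 12.0 × 270/1090 = 2.972 V.
Loaded: R_g‖R_L = 216.4 kΩ, giving V = 12.0 × 216.4/1036 = 2.506 V.
Drop = (2.972 − 2.506) / 2.972 = 15.7 %.

15.7 %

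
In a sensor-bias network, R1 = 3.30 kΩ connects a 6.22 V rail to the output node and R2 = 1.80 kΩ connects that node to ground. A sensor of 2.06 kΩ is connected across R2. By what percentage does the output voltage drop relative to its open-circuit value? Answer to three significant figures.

36.1 %

The divider's output (Thévenin) resistance is R1‖R2 = 1.165 kΩ.
Fractional drop under load = R_th/(R_th + R_L) = 1.165 / (1.165 + 2.06) = 0.3612.
So the output falls by 36.1 %.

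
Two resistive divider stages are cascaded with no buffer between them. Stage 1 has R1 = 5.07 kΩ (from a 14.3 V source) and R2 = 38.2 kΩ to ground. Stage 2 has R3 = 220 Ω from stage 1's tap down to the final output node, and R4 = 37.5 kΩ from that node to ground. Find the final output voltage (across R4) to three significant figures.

V_out ≈ 11.2 V

Stage 2 presents R3+R4 = 37720 Ω as a load on stage 1's tap.
Stage 1's lower leg becomes R2‖(R3+R4) = 18980 Ω, so V_mid = 14.3 × 18980/24050 = 11.29 V.
Stage 2 is itself unloaded: V_out = V_mid × R4/(R3+R4) = 11.29 × 37500/37720 = 11.2 V.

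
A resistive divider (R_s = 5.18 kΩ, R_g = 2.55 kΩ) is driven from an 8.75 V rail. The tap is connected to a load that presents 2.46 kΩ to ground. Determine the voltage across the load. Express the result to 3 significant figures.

The load sits in parallel with R_g: R_g‖R_L = (2.55 × 2.46) / (2.55 + 2.46) = 1.252 kΩ.
V_out = 8.75 × 1.252 / (5.18 + 1.252) = 8.75 × 1.252/6.432 = 1.70 V.

V_out ≈ 1.70 V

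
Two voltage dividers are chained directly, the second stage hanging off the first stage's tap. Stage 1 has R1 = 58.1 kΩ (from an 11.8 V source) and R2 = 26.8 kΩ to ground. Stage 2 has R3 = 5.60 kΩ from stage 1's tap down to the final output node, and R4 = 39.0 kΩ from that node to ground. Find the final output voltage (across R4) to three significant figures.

V_out ≈ 2.31 V

Stage 2 presents R3+R4 = 44.60 kΩ as a load on stage 1's tap.
Stage 1's lower leg becomes R2‖(R3+R4) = 16.74 kΩ, so V_mid = 11.8 × 16.74/74.84 = 2.639 V.
Stage 2 is itself unloaded: V_out = V_mid × R4/(R3+R4) = 2.639 × 39.0/44.60 = 2.31 V.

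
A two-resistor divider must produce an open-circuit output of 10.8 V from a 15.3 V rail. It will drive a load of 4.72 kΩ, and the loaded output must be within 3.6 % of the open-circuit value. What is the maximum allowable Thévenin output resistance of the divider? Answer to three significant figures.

Loading drop = R_th/(R_th + R_L) ≤ 0.0360, so R_th ≤ R_L · ε/(1−ε) = 4.72 kΩ × 0.0360/0.9640 = 176 Ω.
(Any R1, R2 with R2/(R1+R2) = 0.706 and R1‖R2 ≤ 176 Ω will meet the spec.)

R_th ≤ 176 Ω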